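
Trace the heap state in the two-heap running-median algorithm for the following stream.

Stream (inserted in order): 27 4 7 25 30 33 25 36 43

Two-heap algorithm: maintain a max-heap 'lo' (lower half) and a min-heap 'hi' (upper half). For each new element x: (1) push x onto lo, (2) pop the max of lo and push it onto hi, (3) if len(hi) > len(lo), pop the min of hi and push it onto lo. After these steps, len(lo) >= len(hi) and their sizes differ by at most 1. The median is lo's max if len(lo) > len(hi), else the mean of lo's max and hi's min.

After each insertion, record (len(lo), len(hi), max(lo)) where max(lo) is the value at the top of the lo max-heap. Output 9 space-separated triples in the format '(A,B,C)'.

Step 1: insert 27 -> lo=[27] hi=[] -> (len(lo)=1, len(hi)=0, max(lo)=27)
Step 2: insert 4 -> lo=[4] hi=[27] -> (len(lo)=1, len(hi)=1, max(lo)=4)
Step 3: insert 7 -> lo=[4, 7] hi=[27] -> (len(lo)=2, len(hi)=1, max(lo)=7)
Step 4: insert 25 -> lo=[4, 7] hi=[25, 27] -> (len(lo)=2, len(hi)=2, max(lo)=7)
Step 5: insert 30 -> lo=[4, 7, 25] hi=[27, 30] -> (len(lo)=3, len(hi)=2, max(lo)=25)
Step 6: insert 33 -> lo=[4, 7, 25] hi=[27, 30, 33] -> (len(lo)=3, len(hi)=3, max(lo)=25)
Step 7: insert 25 -> lo=[4, 7, 25, 25] hi=[27, 30, 33] -> (len(lo)=4, len(hi)=3, max(lo)=25)
Step 8: insert 36 -> lo=[4, 7, 25, 25] hi=[27, 30, 33, 36] -> (len(lo)=4, len(hi)=4, max(lo)=25)
Step 9: insert 43 -> lo=[4, 7, 25, 25, 27] hi=[30, 33, 36, 43] -> (len(lo)=5, len(hi)=4, max(lo)=27)

Answer: (1,0,27) (1,1,4) (2,1,7) (2,2,7) (3,2,25) (3,3,25) (4,3,25) (4,4,25) (5,4,27)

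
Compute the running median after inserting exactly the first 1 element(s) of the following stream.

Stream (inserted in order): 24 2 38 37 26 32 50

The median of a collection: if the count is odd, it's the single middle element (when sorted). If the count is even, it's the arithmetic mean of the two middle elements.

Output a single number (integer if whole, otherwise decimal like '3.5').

Answer: 24

Derivation:
Step 1: insert 24 -> lo=[24] (size 1, max 24) hi=[] (size 0) -> median=24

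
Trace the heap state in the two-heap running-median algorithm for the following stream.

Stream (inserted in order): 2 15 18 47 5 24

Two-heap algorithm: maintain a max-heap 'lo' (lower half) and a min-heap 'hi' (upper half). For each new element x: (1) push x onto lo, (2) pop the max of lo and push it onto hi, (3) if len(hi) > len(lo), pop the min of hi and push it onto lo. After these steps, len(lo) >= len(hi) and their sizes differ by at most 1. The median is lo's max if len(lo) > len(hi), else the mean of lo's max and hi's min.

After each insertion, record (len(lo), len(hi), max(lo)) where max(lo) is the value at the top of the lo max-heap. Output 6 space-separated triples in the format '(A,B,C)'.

Answer: (1,0,2) (1,1,2) (2,1,15) (2,2,15) (3,2,15) (3,3,15)

Derivation:
Step 1: insert 2 -> lo=[2] hi=[] -> (len(lo)=1, len(hi)=0, max(lo)=2)
Step 2: insert 15 -> lo=[2] hi=[15] -> (len(lo)=1, len(hi)=1, max(lo)=2)
Step 3: insert 18 -> lo=[2, 15] hi=[18] -> (len(lo)=2, len(hi)=1, max(lo)=15)
Step 4: insert 47 -> lo=[2, 15] hi=[18, 47] -> (len(lo)=2, len(hi)=2, max(lo)=15)
Step 5: insert 5 -> lo=[2, 5, 15] hi=[18, 47] -> (len(lo)=3, len(hi)=2, max(lo)=15)
Step 6: insert 24 -> lo=[2, 5, 15] hi=[18, 24, 47] -> (len(lo)=3, len(hi)=3, max(lo)=15)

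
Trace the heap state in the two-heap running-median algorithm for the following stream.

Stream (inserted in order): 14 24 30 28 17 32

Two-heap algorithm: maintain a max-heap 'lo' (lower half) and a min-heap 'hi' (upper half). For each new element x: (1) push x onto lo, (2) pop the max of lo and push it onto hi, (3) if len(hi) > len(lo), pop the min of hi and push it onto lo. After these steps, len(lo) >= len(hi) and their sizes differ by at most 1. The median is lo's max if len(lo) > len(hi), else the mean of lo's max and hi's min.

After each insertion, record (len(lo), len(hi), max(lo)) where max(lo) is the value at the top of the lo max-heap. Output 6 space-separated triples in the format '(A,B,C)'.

Step 1: insert 14 -> lo=[14] hi=[] -> (len(lo)=1, len(hi)=0, max(lo)=14)
Step 2: insert 24 -> lo=[14] hi=[24] -> (len(lo)=1, len(hi)=1, max(lo)=14)
Step 3: insert 30 -> lo=[14, 24] hi=[30] -> (len(lo)=2, len(hi)=1, max(lo)=24)
Step 4: insert 28 -> lo=[14, 24] hi=[28, 30] -> (len(lo)=2, len(hi)=2, max(lo)=24)
Step 5: insert 17 -> lo=[14, 17, 24] hi=[28, 30] -> (len(lo)=3, len(hi)=2, max(lo)=24)
Step 6: insert 32 -> lo=[14, 17, 24] hi=[28, 30, 32] -> (len(lo)=3, len(hi)=3, max(lo)=24)

Answer: (1,0,14) (1,1,14) (2,1,24) (2,2,24) (3,2,24) (3,3,24)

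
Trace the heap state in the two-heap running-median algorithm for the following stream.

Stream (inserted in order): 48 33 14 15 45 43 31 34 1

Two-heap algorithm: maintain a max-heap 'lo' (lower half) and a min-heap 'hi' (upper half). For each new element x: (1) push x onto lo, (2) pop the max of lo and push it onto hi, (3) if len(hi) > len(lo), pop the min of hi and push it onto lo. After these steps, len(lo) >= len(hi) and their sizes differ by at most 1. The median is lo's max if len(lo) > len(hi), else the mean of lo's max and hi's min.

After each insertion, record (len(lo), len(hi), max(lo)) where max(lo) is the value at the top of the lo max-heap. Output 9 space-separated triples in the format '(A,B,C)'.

Answer: (1,0,48) (1,1,33) (2,1,33) (2,2,15) (3,2,33) (3,3,33) (4,3,33) (4,4,33) (5,4,33)

Derivation:
Step 1: insert 48 -> lo=[48] hi=[] -> (len(lo)=1, len(hi)=0, max(lo)=48)
Step 2: insert 33 -> lo=[33] hi=[48] -> (len(lo)=1, len(hi)=1, max(lo)=33)
Step 3: insert 14 -> lo=[14, 33] hi=[48] -> (len(lo)=2, len(hi)=1, max(lo)=33)
Step 4: insert 15 -> lo=[14, 15] hi=[33, 48] -> (len(lo)=2, len(hi)=2, max(lo)=15)
Step 5: insert 45 -> lo=[14, 15, 33] hi=[45, 48] -> (len(lo)=3, len(hi)=2, max(lo)=33)
Step 6: insert 43 -> lo=[14, 15, 33] hi=[43, 45, 48] -> (len(lo)=3, len(hi)=3, max(lo)=33)
Step 7: insert 31 -> lo=[14, 15, 31, 33] hi=[43, 45, 48] -> (len(lo)=4, len(hi)=3, max(lo)=33)
Step 8: insert 34 -> lo=[14, 15, 31, 33] hi=[34, 43, 45, 48] -> (len(lo)=4, len(hi)=4, max(lo)=33)
Step 9: insert 1 -> lo=[1, 14, 15, 31, 33] hi=[34, 43, 45, 48] -> (len(lo)=5, len(hi)=4, max(lo)=33)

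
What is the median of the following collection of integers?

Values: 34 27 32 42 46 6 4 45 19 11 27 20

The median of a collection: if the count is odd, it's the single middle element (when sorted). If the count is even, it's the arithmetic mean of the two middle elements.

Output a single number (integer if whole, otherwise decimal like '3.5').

Answer: 27

Derivation:
Step 1: insert 34 -> lo=[34] (size 1, max 34) hi=[] (size 0) -> median=34
Step 2: insert 27 -> lo=[27] (size 1, max 27) hi=[34] (size 1, min 34) -> median=30.5
Step 3: insert 32 -> lo=[27, 32] (size 2, max 32) hi=[34] (size 1, min 34) -> median=32
Step 4: insert 42 -> lo=[27, 32] (size 2, max 32) hi=[34, 42] (size 2, min 34) -> median=33
Step 5: insert 46 -> lo=[27, 32, 34] (size 3, max 34) hi=[42, 46] (size 2, min 42) -> median=34
Step 6: insert 6 -> lo=[6, 27, 32] (size 3, max 32) hi=[34, 42, 46] (size 3, min 34) -> median=33
Step 7: insert 4 -> lo=[4, 6, 27, 32] (size 4, max 32) hi=[34, 42, 46] (size 3, min 34) -> median=32
Step 8: insert 45 -> lo=[4, 6, 27, 32] (size 4, max 32) hi=[34, 42, 45, 46] (size 4, min 34) -> median=33
Step 9: insert 19 -> lo=[4, 6, 19, 27, 32] (size 5, max 32) hi=[34, 42, 45, 46] (size 4, min 34) -> median=32
Step 10: insert 11 -> lo=[4, 6, 11, 19, 27] (size 5, max 27) hi=[32, 34, 42, 45, 46] (size 5, min 32) -> median=29.5
Step 11: insert 27 -> lo=[4, 6, 11, 19, 27, 27] (size 6, max 27) hi=[32, 34, 42, 45, 46] (size 5, min 32) -> median=27
Step 12: insert 20 -> lo=[4, 6, 11, 19, 20, 27] (size 6, max 27) hi=[27, 32, 34, 42, 45, 46] (size 6, min 27) -> median=27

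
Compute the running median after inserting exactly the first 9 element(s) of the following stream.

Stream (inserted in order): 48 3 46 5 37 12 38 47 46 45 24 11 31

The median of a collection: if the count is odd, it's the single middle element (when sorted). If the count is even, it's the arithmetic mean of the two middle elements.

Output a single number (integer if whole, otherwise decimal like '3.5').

Answer: 38

Derivation:
Step 1: insert 48 -> lo=[48] (size 1, max 48) hi=[] (size 0) -> median=48
Step 2: insert 3 -> lo=[3] (size 1, max 3) hi=[48] (size 1, min 48) -> median=25.5
Step 3: insert 46 -> lo=[3, 46] (size 2, max 46) hi=[48] (size 1, min 48) -> median=46
Step 4: insert 5 -> lo=[3, 5] (size 2, max 5) hi=[46, 48] (size 2, min 46) -> median=25.5
Step 5: insert 37 -> lo=[3, 5, 37] (size 3, max 37) hi=[46, 48] (size 2, min 46) -> median=37
Step 6: insert 12 -> lo=[3, 5, 12] (size 3, max 12) hi=[37, 46, 48] (size 3, min 37) -> median=24.5
Step 7: insert 38 -> lo=[3, 5, 12, 37] (size 4, max 37) hi=[38, 46, 48] (size 3, min 38) -> median=37
Step 8: insert 47 -> lo=[3, 5, 12, 37] (size 4, max 37) hi=[38, 46, 47, 48] (size 4, min 38) -> median=37.5
Step 9: insert 46 -> lo=[3, 5, 12, 37, 38] (size 5, max 38) hi=[46, 46, 47, 48] (size 4, min 46) -> median=38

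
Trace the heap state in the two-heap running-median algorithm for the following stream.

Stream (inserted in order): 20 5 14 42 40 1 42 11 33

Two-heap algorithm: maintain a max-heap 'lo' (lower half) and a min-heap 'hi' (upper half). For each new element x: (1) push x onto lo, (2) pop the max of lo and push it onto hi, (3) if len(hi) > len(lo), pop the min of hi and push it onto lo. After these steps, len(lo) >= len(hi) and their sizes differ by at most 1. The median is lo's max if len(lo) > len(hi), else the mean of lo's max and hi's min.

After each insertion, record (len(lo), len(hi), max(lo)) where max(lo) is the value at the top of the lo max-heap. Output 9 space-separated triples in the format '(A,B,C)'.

Answer: (1,0,20) (1,1,5) (2,1,14) (2,2,14) (3,2,20) (3,3,14) (4,3,20) (4,4,14) (5,4,20)

Derivation:
Step 1: insert 20 -> lo=[20] hi=[] -> (len(lo)=1, len(hi)=0, max(lo)=20)
Step 2: insert 5 -> lo=[5] hi=[20] -> (len(lo)=1, len(hi)=1, max(lo)=5)
Step 3: insert 14 -> lo=[5, 14] hi=[20] -> (len(lo)=2, len(hi)=1, max(lo)=14)
Step 4: insert 42 -> lo=[5, 14] hi=[20, 42] -> (len(lo)=2, len(hi)=2, max(lo)=14)
Step 5: insert 40 -> lo=[5, 14, 20] hi=[40, 42] -> (len(lo)=3, len(hi)=2, max(lo)=20)
Step 6: insert 1 -> lo=[1, 5, 14] hi=[20, 40, 42] -> (len(lo)=3, len(hi)=3, max(lo)=14)
Step 7: insert 42 -> lo=[1, 5, 14, 20] hi=[40, 42, 42] -> (len(lo)=4, len(hi)=3, max(lo)=20)
Step 8: insert 11 -> lo=[1, 5, 11, 14] hi=[20, 40, 42, 42] -> (len(lo)=4, len(hi)=4, max(lo)=14)
Step 9: insert 33 -> lo=[1, 5, 11, 14, 20] hi=[33, 40, 42, 42] -> (len(lo)=5, len(hi)=4, max(lo)=20)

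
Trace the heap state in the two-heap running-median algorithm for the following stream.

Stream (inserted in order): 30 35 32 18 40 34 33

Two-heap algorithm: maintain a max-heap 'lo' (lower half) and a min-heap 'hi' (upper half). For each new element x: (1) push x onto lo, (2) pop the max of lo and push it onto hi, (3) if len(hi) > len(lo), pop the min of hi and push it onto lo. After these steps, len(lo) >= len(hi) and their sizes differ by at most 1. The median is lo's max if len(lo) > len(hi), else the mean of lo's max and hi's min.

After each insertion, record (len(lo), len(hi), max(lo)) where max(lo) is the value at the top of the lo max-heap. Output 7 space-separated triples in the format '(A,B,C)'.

Answer: (1,0,30) (1,1,30) (2,1,32) (2,2,30) (3,2,32) (3,3,32) (4,3,33)

Derivation:
Step 1: insert 30 -> lo=[30] hi=[] -> (len(lo)=1, len(hi)=0, max(lo)=30)
Step 2: insert 35 -> lo=[30] hi=[35] -> (len(lo)=1, len(hi)=1, max(lo)=30)
Step 3: insert 32 -> lo=[30, 32] hi=[35] -> (len(lo)=2, len(hi)=1, max(lo)=32)
Step 4: insert 18 -> lo=[18, 30] hi=[32, 35] -> (len(lo)=2, len(hi)=2, max(lo)=30)
Step 5: insert 40 -> lo=[18, 30, 32] hi=[35, 40] -> (len(lo)=3, len(hi)=2, max(lo)=32)
Step 6: insert 34 -> lo=[18, 30, 32] hi=[34, 35, 40] -> (len(lo)=3, len(hi)=3, max(lo)=32)
Step 7: insert 33 -> lo=[18, 30, 32, 33] hi=[34, 35, 40] -> (len(lo)=4, len(hi)=3, max(lo)=33)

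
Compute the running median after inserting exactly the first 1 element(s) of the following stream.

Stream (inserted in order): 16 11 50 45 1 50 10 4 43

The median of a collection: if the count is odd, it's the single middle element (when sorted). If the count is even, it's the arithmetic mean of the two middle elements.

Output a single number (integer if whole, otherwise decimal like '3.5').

Step 1: insert 16 -> lo=[16] (size 1, max 16) hi=[] (size 0) -> median=16

Answer: 16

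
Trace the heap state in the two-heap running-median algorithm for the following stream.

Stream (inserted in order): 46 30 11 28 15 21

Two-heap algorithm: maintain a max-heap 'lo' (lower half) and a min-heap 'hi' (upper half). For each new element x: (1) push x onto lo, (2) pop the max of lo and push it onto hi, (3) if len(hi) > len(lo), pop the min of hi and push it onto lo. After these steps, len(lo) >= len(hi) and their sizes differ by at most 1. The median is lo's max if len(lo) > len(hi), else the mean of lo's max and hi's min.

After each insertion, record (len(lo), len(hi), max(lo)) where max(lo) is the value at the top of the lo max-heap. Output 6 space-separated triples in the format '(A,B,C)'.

Answer: (1,0,46) (1,1,30) (2,1,30) (2,2,28) (3,2,28) (3,3,21)

Derivation:
Step 1: insert 46 -> lo=[46] hi=[] -> (len(lo)=1, len(hi)=0, max(lo)=46)
Step 2: insert 30 -> lo=[30] hi=[46] -> (len(lo)=1, len(hi)=1, max(lo)=30)
Step 3: insert 11 -> lo=[11, 30] hi=[46] -> (len(lo)=2, len(hi)=1, max(lo)=30)
Step 4: insert 28 -> lo=[11, 28] hi=[30, 46] -> (len(lo)=2, len(hi)=2, max(lo)=28)
Step 5: insert 15 -> lo=[11, 15, 28] hi=[30, 46] -> (len(lo)=3, len(hi)=2, max(lo)=28)
Step 6: insert 21 -> lo=[11, 15, 21] hi=[28, 30, 46] -> (len(lo)=3, len(hi)=3, max(lo)=21)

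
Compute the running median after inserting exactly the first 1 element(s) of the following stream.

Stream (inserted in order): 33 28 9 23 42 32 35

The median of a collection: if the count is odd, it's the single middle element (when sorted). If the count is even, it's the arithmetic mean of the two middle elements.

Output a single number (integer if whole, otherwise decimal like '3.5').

Answer: 33

Derivation:
Step 1: insert 33 -> lo=[33] (size 1, max 33) hi=[] (size 0) -> median=33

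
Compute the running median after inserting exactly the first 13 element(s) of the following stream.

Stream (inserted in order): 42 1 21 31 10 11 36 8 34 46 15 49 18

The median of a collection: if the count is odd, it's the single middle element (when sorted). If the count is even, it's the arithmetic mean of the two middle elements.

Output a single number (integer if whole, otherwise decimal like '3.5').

Answer: 21

Derivation:
Step 1: insert 42 -> lo=[42] (size 1, max 42) hi=[] (size 0) -> median=42
Step 2: insert 1 -> lo=[1] (size 1, max 1) hi=[42] (size 1, min 42) -> median=21.5
Step 3: insert 21 -> lo=[1, 21] (size 2, max 21) hi=[42] (size 1, min 42) -> median=21
Step 4: insert 31 -> lo=[1, 21] (size 2, max 21) hi=[31, 42] (size 2, min 31) -> median=26
Step 5: insert 10 -> lo=[1, 10, 21] (size 3, max 21) hi=[31, 42] (size 2, min 31) -> median=21
Step 6: insert 11 -> lo=[1, 10, 11] (size 3, max 11) hi=[21, 31, 42] (size 3, min 21) -> median=16
Step 7: insert 36 -> lo=[1, 10, 11, 21] (size 4, max 21) hi=[31, 36, 42] (size 3, min 31) -> median=21
Step 8: insert 8 -> lo=[1, 8, 10, 11] (size 4, max 11) hi=[21, 31, 36, 42] (size 4, min 21) -> median=16
Step 9: insert 34 -> lo=[1, 8, 10, 11, 21] (size 5, max 21) hi=[31, 34, 36, 42] (size 4, min 31) -> median=21
Step 10: insert 46 -> lo=[1, 8, 10, 11, 21] (size 5, max 21) hi=[31, 34, 36, 42, 46] (size 5, min 31) -> median=26
Step 11: insert 15 -> lo=[1, 8, 10, 11, 15, 21] (size 6, max 21) hi=[31, 34, 36, 42, 46] (size 5, min 31) -> median=21
Step 12: insert 49 -> lo=[1, 8, 10, 11, 15, 21] (size 6, max 21) hi=[31, 34, 36, 42, 46, 49] (size 6, min 31) -> median=26
Step 13: insert 18 -> lo=[1, 8, 10, 11, 15, 18, 21] (size 7, max 21) hi=[31, 34, 36, 42, 46, 49] (size 6, min 31) -> median=21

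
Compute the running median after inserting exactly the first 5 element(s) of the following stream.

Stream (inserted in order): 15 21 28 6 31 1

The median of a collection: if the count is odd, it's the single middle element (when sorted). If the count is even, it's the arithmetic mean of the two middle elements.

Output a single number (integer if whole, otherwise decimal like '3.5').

Step 1: insert 15 -> lo=[15] (size 1, max 15) hi=[] (size 0) -> median=15
Step 2: insert 21 -> lo=[15] (size 1, max 15) hi=[21] (size 1, min 21) -> median=18
Step 3: insert 28 -> lo=[15, 21] (size 2, max 21) hi=[28] (size 1, min 28) -> median=21
Step 4: insert 6 -> lo=[6, 15] (size 2, max 15) hi=[21, 28] (size 2, min 21) -> median=18
Step 5: insert 31 -> lo=[6, 15, 21] (size 3, max 21) hi=[28, 31] (size 2, min 28) -> median=21

Answer: 21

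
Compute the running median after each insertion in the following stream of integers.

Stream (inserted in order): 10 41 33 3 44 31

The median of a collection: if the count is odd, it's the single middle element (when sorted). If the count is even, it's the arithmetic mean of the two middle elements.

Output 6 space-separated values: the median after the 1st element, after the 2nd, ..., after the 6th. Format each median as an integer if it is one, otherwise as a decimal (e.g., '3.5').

Step 1: insert 10 -> lo=[10] (size 1, max 10) hi=[] (size 0) -> median=10
Step 2: insert 41 -> lo=[10] (size 1, max 10) hi=[41] (size 1, min 41) -> median=25.5
Step 3: insert 33 -> lo=[10, 33] (size 2, max 33) hi=[41] (size 1, min 41) -> median=33
Step 4: insert 3 -> lo=[3, 10] (size 2, max 10) hi=[33, 41] (size 2, min 33) -> median=21.5
Step 5: insert 44 -> lo=[3, 10, 33] (size 3, max 33) hi=[41, 44] (size 2, min 41) -> median=33
Step 6: insert 31 -> lo=[3, 10, 31] (size 3, max 31) hi=[33, 41, 44] (size 3, min 33) -> median=32

Answer: 10 25.5 33 21.5 33 32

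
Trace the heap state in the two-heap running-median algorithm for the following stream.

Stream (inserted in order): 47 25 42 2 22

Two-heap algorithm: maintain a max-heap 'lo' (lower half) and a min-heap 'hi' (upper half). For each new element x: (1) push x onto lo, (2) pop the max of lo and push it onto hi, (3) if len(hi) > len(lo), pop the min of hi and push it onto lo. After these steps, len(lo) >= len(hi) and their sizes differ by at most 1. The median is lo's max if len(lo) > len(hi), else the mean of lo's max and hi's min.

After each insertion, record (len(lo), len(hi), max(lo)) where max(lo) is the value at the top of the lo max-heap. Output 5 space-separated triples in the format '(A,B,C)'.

Step 1: insert 47 -> lo=[47] hi=[] -> (len(lo)=1, len(hi)=0, max(lo)=47)
Step 2: insert 25 -> lo=[25] hi=[47] -> (len(lo)=1, len(hi)=1, max(lo)=25)
Step 3: insert 42 -> lo=[25, 42] hi=[47] -> (len(lo)=2, len(hi)=1, max(lo)=42)
Step 4: insert 2 -> lo=[2, 25] hi=[42, 47] -> (len(lo)=2, len(hi)=2, max(lo)=25)
Step 5: insert 22 -> lo=[2, 22, 25] hi=[42, 47] -> (len(lo)=3, len(hi)=2, max(lo)=25)

Answer: (1,0,47) (1,1,25) (2,1,42) (2,2,25) (3,2,25)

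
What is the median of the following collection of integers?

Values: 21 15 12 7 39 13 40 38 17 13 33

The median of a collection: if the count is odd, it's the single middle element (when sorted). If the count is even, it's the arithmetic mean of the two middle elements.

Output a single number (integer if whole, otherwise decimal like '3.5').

Answer: 17

Derivation:
Step 1: insert 21 -> lo=[21] (size 1, max 21) hi=[] (size 0) -> median=21
Step 2: insert 15 -> lo=[15] (size 1, max 15) hi=[21] (size 1, min 21) -> median=18
Step 3: insert 12 -> lo=[12, 15] (size 2, max 15) hi=[21] (size 1, min 21) -> median=15
Step 4: insert 7 -> lo=[7, 12] (size 2, max 12) hi=[15, 21] (size 2, min 15) -> median=13.5
Step 5: insert 39 -> lo=[7, 12, 15] (size 3, max 15) hi=[21, 39] (size 2, min 21) -> median=15
Step 6: insert 13 -> lo=[7, 12, 13] (size 3, max 13) hi=[15, 21, 39] (size 3, min 15) -> median=14
Step 7: insert 40 -> lo=[7, 12, 13, 15] (size 4, max 15) hi=[21, 39, 40] (size 3, min 21) -> median=15
Step 8: insert 38 -> lo=[7, 12, 13, 15] (size 4, max 15) hi=[21, 38, 39, 40] (size 4, min 21) -> median=18
Step 9: insert 17 -> lo=[7, 12, 13, 15, 17] (size 5, max 17) hi=[21, 38, 39, 40] (size 4, min 21) -> median=17
Step 10: insert 13 -> lo=[7, 12, 13, 13, 15] (size 5, max 15) hi=[17, 21, 38, 39, 40] (size 5, min 17) -> median=16
Step 11: insert 33 -> lo=[7, 12, 13, 13, 15, 17] (size 6, max 17) hi=[21, 33, 38, 39, 40] (size 5, min 21) -> median=17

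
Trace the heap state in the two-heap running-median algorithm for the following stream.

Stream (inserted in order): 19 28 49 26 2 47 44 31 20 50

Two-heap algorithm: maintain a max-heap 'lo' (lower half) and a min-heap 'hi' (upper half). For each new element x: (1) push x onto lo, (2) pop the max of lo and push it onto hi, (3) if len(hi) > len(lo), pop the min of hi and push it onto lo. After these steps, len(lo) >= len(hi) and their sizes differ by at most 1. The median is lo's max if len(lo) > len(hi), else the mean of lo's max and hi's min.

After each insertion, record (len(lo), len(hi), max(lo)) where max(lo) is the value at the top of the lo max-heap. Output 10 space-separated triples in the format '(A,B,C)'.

Answer: (1,0,19) (1,1,19) (2,1,28) (2,2,26) (3,2,26) (3,3,26) (4,3,28) (4,4,28) (5,4,28) (5,5,28)

Derivation:
Step 1: insert 19 -> lo=[19] hi=[] -> (len(lo)=1, len(hi)=0, max(lo)=19)
Step 2: insert 28 -> lo=[19] hi=[28] -> (len(lo)=1, len(hi)=1, max(lo)=19)
Step 3: insert 49 -> lo=[19, 28] hi=[49] -> (len(lo)=2, len(hi)=1, max(lo)=28)
Step 4: insert 26 -> lo=[19, 26] hi=[28, 49] -> (len(lo)=2, len(hi)=2, max(lo)=26)
Step 5: insert 2 -> lo=[2, 19, 26] hi=[28, 49] -> (len(lo)=3, len(hi)=2, max(lo)=26)
Step 6: insert 47 -> lo=[2, 19, 26] hi=[28, 47, 49] -> (len(lo)=3, len(hi)=3, max(lo)=26)
Step 7: insert 44 -> lo=[2, 19, 26, 28] hi=[44, 47, 49] -> (len(lo)=4, len(hi)=3, max(lo)=28)
Step 8: insert 31 -> lo=[2, 19, 26, 28] hi=[31, 44, 47, 49] -> (len(lo)=4, len(hi)=4, max(lo)=28)
Step 9: insert 20 -> lo=[2, 19, 20, 26, 28] hi=[31, 44, 47, 49] -> (len(lo)=5, len(hi)=4, max(lo)=28)
Step 10: insert 50 -> lo=[2, 19, 20, 26, 28] hi=[31, 44, 47, 49, 50] -> (len(lo)=5, len(hi)=5, max(lo)=28)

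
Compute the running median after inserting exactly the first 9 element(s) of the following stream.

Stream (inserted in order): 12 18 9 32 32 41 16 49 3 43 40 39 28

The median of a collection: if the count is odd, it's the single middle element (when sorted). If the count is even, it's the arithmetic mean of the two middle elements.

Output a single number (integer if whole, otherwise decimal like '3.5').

Step 1: insert 12 -> lo=[12] (size 1, max 12) hi=[] (size 0) -> median=12
Step 2: insert 18 -> lo=[12] (size 1, max 12) hi=[18] (size 1, min 18) -> median=15
Step 3: insert 9 -> lo=[9, 12] (size 2, max 12) hi=[18] (size 1, min 18) -> median=12
Step 4: insert 32 -> lo=[9, 12] (size 2, max 12) hi=[18, 32] (size 2, min 18) -> median=15
Step 5: insert 32 -> lo=[9, 12, 18] (size 3, max 18) hi=[32, 32] (size 2, min 32) -> median=18
Step 6: insert 41 -> lo=[9, 12, 18] (size 3, max 18) hi=[32, 32, 41] (size 3, min 32) -> median=25
Step 7: insert 16 -> lo=[9, 12, 16, 18] (size 4, max 18) hi=[32, 32, 41] (size 3, min 32) -> median=18
Step 8: insert 49 -> lo=[9, 12, 16, 18] (size 4, max 18) hi=[32, 32, 41, 49] (size 4, min 32) -> median=25
Step 9: insert 3 -> lo=[3, 9, 12, 16, 18] (size 5, max 18) hi=[32, 32, 41, 49] (size 4, min 32) -> median=18

Answer: 18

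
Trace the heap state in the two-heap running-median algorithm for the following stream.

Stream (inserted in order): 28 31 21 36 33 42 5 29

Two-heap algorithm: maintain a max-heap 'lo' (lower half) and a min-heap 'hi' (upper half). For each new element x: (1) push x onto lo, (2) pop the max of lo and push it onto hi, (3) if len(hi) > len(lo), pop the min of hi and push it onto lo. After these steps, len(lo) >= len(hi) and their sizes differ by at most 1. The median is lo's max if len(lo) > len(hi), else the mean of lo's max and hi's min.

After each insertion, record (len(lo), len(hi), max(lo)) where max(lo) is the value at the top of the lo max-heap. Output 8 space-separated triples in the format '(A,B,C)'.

Step 1: insert 28 -> lo=[28] hi=[] -> (len(lo)=1, len(hi)=0, max(lo)=28)
Step 2: insert 31 -> lo=[28] hi=[31] -> (len(lo)=1, len(hi)=1, max(lo)=28)
Step 3: insert 21 -> lo=[21, 28] hi=[31] -> (len(lo)=2, len(hi)=1, max(lo)=28)
Step 4: insert 36 -> lo=[21, 28] hi=[31, 36] -> (len(lo)=2, len(hi)=2, max(lo)=28)
Step 5: insert 33 -> lo=[21, 28, 31] hi=[33, 36] -> (len(lo)=3, len(hi)=2, max(lo)=31)
Step 6: insert 42 -> lo=[21, 28, 31] hi=[33, 36, 42] -> (len(lo)=3, len(hi)=3, max(lo)=31)
Step 7: insert 5 -> lo=[5, 21, 28, 31] hi=[33, 36, 42] -> (len(lo)=4, len(hi)=3, max(lo)=31)
Step 8: insert 29 -> lo=[5, 21, 28, 29] hi=[31, 33, 36, 42] -> (len(lo)=4, len(hi)=4, max(lo)=29)

Answer: (1,0,28) (1,1,28) (2,1,28) (2,2,28) (3,2,31) (3,3,31) (4,3,31) (4,4,29)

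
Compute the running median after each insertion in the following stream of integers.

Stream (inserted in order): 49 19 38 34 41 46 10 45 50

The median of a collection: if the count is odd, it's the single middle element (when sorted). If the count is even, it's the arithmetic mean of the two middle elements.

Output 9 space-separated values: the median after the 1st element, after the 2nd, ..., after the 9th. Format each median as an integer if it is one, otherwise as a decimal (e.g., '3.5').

Answer: 49 34 38 36 38 39.5 38 39.5 41

Derivation:
Step 1: insert 49 -> lo=[49] (size 1, max 49) hi=[] (size 0) -> median=49
Step 2: insert 19 -> lo=[19] (size 1, max 19) hi=[49] (size 1, min 49) -> median=34
Step 3: insert 38 -> lo=[19, 38] (size 2, max 38) hi=[49] (size 1, min 49) -> median=38
Step 4: insert 34 -> lo=[19, 34] (size 2, max 34) hi=[38, 49] (size 2, min 38) -> median=36
Step 5: insert 41 -> lo=[19, 34, 38] (size 3, max 38) hi=[41, 49] (size 2, min 41) -> median=38
Step 6: insert 46 -> lo=[19, 34, 38] (size 3, max 38) hi=[41, 46, 49] (size 3, min 41) -> median=39.5
Step 7: insert 10 -> lo=[10, 19, 34, 38] (size 4, max 38) hi=[41, 46, 49] (size 3, min 41) -> median=38
Step 8: insert 45 -> lo=[10, 19, 34, 38] (size 4, max 38) hi=[41, 45, 46, 49] (size 4, min 41) -> median=39.5
Step 9: insert 50 -> lo=[10, 19, 34, 38, 41] (size 5, max 41) hi=[45, 46, 49, 50] (size 4, min 45) -> median=41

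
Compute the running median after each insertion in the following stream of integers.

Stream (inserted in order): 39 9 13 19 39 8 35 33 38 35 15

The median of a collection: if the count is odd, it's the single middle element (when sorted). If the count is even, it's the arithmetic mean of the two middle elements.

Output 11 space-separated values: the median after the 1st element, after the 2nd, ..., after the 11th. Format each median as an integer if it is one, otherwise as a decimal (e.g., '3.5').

Answer: 39 24 13 16 19 16 19 26 33 34 33

Derivation:
Step 1: insert 39 -> lo=[39] (size 1, max 39) hi=[] (size 0) -> median=39
Step 2: insert 9 -> lo=[9] (size 1, max 9) hi=[39] (size 1, min 39) -> median=24
Step 3: insert 13 -> lo=[9, 13] (size 2, max 13) hi=[39] (size 1, min 39) -> median=13
Step 4: insert 19 -> lo=[9, 13] (size 2, max 13) hi=[19, 39] (size 2, min 19) -> median=16
Step 5: insert 39 -> lo=[9, 13, 19] (size 3, max 19) hi=[39, 39] (size 2, min 39) -> median=19
Step 6: insert 8 -> lo=[8, 9, 13] (size 3, max 13) hi=[19, 39, 39] (size 3, min 19) -> median=16
Step 7: insert 35 -> lo=[8, 9, 13, 19] (size 4, max 19) hi=[35, 39, 39] (size 3, min 35) -> median=19
Step 8: insert 33 -> lo=[8, 9, 13, 19] (size 4, max 19) hi=[33, 35, 39, 39] (size 4, min 33) -> median=26
Step 9: insert 38 -> lo=[8, 9, 13, 19, 33] (size 5, max 33) hi=[35, 38, 39, 39] (size 4, min 35) -> median=33
Step 10: insert 35 -> lo=[8, 9, 13, 19, 33] (size 5, max 33) hi=[35, 35, 38, 39, 39] (size 5, min 35) -> median=34
Step 11: insert 15 -> lo=[8, 9, 13, 15, 19, 33] (size 6, max 33) hi=[35, 35, 38, 39, 39] (size 5, min 35) -> median=33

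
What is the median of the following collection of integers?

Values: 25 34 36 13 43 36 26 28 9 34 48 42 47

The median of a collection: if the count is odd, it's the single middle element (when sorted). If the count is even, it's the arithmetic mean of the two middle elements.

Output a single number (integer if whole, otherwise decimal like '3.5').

Answer: 34

Derivation:
Step 1: insert 25 -> lo=[25] (size 1, max 25) hi=[] (size 0) -> median=25
Step 2: insert 34 -> lo=[25] (size 1, max 25) hi=[34] (size 1, min 34) -> median=29.5
Step 3: insert 36 -> lo=[25, 34] (size 2, max 34) hi=[36] (size 1, min 36) -> median=34
Step 4: insert 13 -> lo=[13, 25] (size 2, max 25) hi=[34, 36] (size 2, min 34) -> median=29.5
Step 5: insert 43 -> lo=[13, 25, 34] (size 3, max 34) hi=[36, 43] (size 2, min 36) -> median=34
Step 6: insert 36 -> lo=[13, 25, 34] (size 3, max 34) hi=[36, 36, 43] (size 3, min 36) -> median=35
Step 7: insert 26 -> lo=[13, 25, 26, 34] (size 4, max 34) hi=[36, 36, 43] (size 3, min 36) -> median=34
Step 8: insert 28 -> lo=[13, 25, 26, 28] (size 4, max 28) hi=[34, 36, 36, 43] (size 4, min 34) -> median=31
Step 9: insert 9 -> lo=[9, 13, 25, 26, 28] (size 5, max 28) hi=[34, 36, 36, 43] (size 4, min 34) -> median=28
Step 10: insert 34 -> lo=[9, 13, 25, 26, 28] (size 5, max 28) hi=[34, 34, 36, 36, 43] (size 5, min 34) -> median=31
Step 11: insert 48 -> lo=[9, 13, 25, 26, 28, 34] (size 6, max 34) hi=[34, 36, 36, 43, 48] (size 5, min 34) -> median=34
Step 12: insert 42 -> lo=[9, 13, 25, 26, 28, 34] (size 6, max 34) hi=[34, 36, 36, 42, 43, 48] (size 6, min 34) -> median=34
Step 13: insert 47 -> lo=[9, 13, 25, 26, 28, 34, 34] (size 7, max 34) hi=[36, 36, 42, 43, 47, 48] (size 6, min 36) -> median=34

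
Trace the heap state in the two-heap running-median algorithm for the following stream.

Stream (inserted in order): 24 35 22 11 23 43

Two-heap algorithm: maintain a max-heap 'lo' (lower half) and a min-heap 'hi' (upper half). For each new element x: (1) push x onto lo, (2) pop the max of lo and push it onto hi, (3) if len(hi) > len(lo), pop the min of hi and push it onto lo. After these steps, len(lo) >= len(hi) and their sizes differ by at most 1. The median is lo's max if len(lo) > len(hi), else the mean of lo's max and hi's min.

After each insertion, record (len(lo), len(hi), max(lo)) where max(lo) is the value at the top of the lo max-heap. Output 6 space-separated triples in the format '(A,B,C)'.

Answer: (1,0,24) (1,1,24) (2,1,24) (2,2,22) (3,2,23) (3,3,23)

Derivation:
Step 1: insert 24 -> lo=[24] hi=[] -> (len(lo)=1, len(hi)=0, max(lo)=24)
Step 2: insert 35 -> lo=[24] hi=[35] -> (len(lo)=1, len(hi)=1, max(lo)=24)
Step 3: insert 22 -> lo=[22, 24] hi=[35] -> (len(lo)=2, len(hi)=1, max(lo)=24)
Step 4: insert 11 -> lo=[11, 22] hi=[24, 35] -> (len(lo)=2, len(hi)=2, max(lo)=22)
Step 5: insert 23 -> lo=[11, 22, 23] hi=[24, 35] -> (len(lo)=3, len(hi)=2, max(lo)=23)
Step 6: insert 43 -> lo=[11, 22, 23] hi=[24, 35, 43] -> (len(lo)=3, len(hi)=3, max(lo)=23)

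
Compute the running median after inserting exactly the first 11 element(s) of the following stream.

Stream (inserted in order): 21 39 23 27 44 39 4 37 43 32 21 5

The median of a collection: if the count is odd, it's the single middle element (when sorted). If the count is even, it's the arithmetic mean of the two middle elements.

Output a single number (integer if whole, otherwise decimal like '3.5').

Step 1: insert 21 -> lo=[21] (size 1, max 21) hi=[] (size 0) -> median=21
Step 2: insert 39 -> lo=[21] (size 1, max 21) hi=[39] (size 1, min 39) -> median=30
Step 3: insert 23 -> lo=[21, 23] (size 2, max 23) hi=[39] (size 1, min 39) -> median=23
Step 4: insert 27 -> lo=[21, 23] (size 2, max 23) hi=[27, 39] (size 2, min 27) -> median=25
Step 5: insert 44 -> lo=[21, 23, 27] (size 3, max 27) hi=[39, 44] (size 2, min 39) -> median=27
Step 6: insert 39 -> lo=[21, 23, 27] (size 3, max 27) hi=[39, 39, 44] (size 3, min 39) -> median=33
Step 7: insert 4 -> lo=[4, 21, 23, 27] (size 4, max 27) hi=[39, 39, 44] (size 3, min 39) -> median=27
Step 8: insert 37 -> lo=[4, 21, 23, 27] (size 4, max 27) hi=[37, 39, 39, 44] (size 4, min 37) -> median=32
Step 9: insert 43 -> lo=[4, 21, 23, 27, 37] (size 5, max 37) hi=[39, 39, 43, 44] (size 4, min 39) -> median=37
Step 10: insert 32 -> lo=[4, 21, 23, 27, 32] (size 5, max 32) hi=[37, 39, 39, 43, 44] (size 5, min 37) -> median=34.5
Step 11: insert 21 -> lo=[4, 21, 21, 23, 27, 32] (size 6, max 32) hi=[37, 39, 39, 43, 44] (size 5, min 37) -> median=32

Answer: 32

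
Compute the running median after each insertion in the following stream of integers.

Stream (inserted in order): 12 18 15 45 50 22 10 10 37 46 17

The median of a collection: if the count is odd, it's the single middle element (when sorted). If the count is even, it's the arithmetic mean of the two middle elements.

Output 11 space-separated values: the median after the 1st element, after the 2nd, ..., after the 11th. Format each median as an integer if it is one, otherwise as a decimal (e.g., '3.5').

Step 1: insert 12 -> lo=[12] (size 1, max 12) hi=[] (size 0) -> median=12
Step 2: insert 18 -> lo=[12] (size 1, max 12) hi=[18] (size 1, min 18) -> median=15
Step 3: insert 15 -> lo=[12, 15] (size 2, max 15) hi=[18] (size 1, min 18) -> median=15
Step 4: insert 45 -> lo=[12, 15] (size 2, max 15) hi=[18, 45] (size 2, min 18) -> median=16.5
Step 5: insert 50 -> lo=[12, 15, 18] (size 3, max 18) hi=[45, 50] (size 2, min 45) -> median=18
Step 6: insert 22 -> lo=[12, 15, 18] (size 3, max 18) hi=[22, 45, 50] (size 3, min 22) -> median=20
Step 7: insert 10 -> lo=[10, 12, 15, 18] (size 4, max 18) hi=[22, 45, 50] (size 3, min 22) -> median=18
Step 8: insert 10 -> lo=[10, 10, 12, 15] (size 4, max 15) hi=[18, 22, 45, 50] (size 4, min 18) -> median=16.5
Step 9: insert 37 -> lo=[10, 10, 12, 15, 18] (size 5, max 18) hi=[22, 37, 45, 50] (size 4, min 22) -> median=18
Step 10: insert 46 -> lo=[10, 10, 12, 15, 18] (size 5, max 18) hi=[22, 37, 45, 46, 50] (size 5, min 22) -> median=20
Step 11: insert 17 -> lo=[10, 10, 12, 15, 17, 18] (size 6, max 18) hi=[22, 37, 45, 46, 50] (size 5, min 22) -> median=18

Answer: 12 15 15 16.5 18 20 18 16.5 18 20 18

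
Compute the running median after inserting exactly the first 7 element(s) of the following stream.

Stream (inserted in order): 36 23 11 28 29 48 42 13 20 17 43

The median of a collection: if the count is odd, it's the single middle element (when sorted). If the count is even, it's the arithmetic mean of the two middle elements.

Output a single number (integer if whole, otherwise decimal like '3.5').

Step 1: insert 36 -> lo=[36] (size 1, max 36) hi=[] (size 0) -> median=36
Step 2: insert 23 -> lo=[23] (size 1, max 23) hi=[36] (size 1, min 36) -> median=29.5
Step 3: insert 11 -> lo=[11, 23] (size 2, max 23) hi=[36] (size 1, min 36) -> median=23
Step 4: insert 28 -> lo=[11, 23] (size 2, max 23) hi=[28, 36] (size 2, min 28) -> median=25.5
Step 5: insert 29 -> lo=[11, 23, 28] (size 3, max 28) hi=[29, 36] (size 2, min 29) -> median=28
Step 6: insert 48 -> lo=[11, 23, 28] (size 3, max 28) hi=[29, 36, 48] (size 3, min 29) -> median=28.5
Step 7: insert 42 -> lo=[11, 23, 28, 29] (size 4, max 29) hi=[36, 42, 48] (size 3, min 36) -> median=29

Answer: 29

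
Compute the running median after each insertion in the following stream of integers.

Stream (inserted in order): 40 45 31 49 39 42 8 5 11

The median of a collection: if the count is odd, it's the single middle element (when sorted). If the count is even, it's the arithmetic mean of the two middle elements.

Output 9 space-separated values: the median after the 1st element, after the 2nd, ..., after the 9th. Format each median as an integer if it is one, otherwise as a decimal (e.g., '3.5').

Step 1: insert 40 -> lo=[40] (size 1, max 40) hi=[] (size 0) -> median=40
Step 2: insert 45 -> lo=[40] (size 1, max 40) hi=[45] (size 1, min 45) -> median=42.5
Step 3: insert 31 -> lo=[31, 40] (size 2, max 40) hi=[45] (size 1, min 45) -> median=40
Step 4: insert 49 -> lo=[31, 40] (size 2, max 40) hi=[45, 49] (size 2, min 45) -> median=42.5
Step 5: insert 39 -> lo=[31, 39, 40] (size 3, max 40) hi=[45, 49] (size 2, min 45) -> median=40
Step 6: insert 42 -> lo=[31, 39, 40] (size 3, max 40) hi=[42, 45, 49] (size 3, min 42) -> median=41
Step 7: insert 8 -> lo=[8, 31, 39, 40] (size 4, max 40) hi=[42, 45, 49] (size 3, min 42) -> median=40
Step 8: insert 5 -> lo=[5, 8, 31, 39] (size 4, max 39) hi=[40, 42, 45, 49] (size 4, min 40) -> median=39.5
Step 9: insert 11 -> lo=[5, 8, 11, 31, 39] (size 5, max 39) hi=[40, 42, 45, 49] (size 4, min 40) -> median=39

Answer: 40 42.5 40 42.5 40 41 40 39.5 39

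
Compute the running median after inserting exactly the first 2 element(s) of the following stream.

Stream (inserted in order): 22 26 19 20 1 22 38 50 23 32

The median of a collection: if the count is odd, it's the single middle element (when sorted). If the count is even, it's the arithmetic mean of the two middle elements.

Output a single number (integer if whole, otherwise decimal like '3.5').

Step 1: insert 22 -> lo=[22] (size 1, max 22) hi=[] (size 0) -> median=22
Step 2: insert 26 -> lo=[22] (size 1, max 22) hi=[26] (size 1, min 26) -> median=24

Answer: 24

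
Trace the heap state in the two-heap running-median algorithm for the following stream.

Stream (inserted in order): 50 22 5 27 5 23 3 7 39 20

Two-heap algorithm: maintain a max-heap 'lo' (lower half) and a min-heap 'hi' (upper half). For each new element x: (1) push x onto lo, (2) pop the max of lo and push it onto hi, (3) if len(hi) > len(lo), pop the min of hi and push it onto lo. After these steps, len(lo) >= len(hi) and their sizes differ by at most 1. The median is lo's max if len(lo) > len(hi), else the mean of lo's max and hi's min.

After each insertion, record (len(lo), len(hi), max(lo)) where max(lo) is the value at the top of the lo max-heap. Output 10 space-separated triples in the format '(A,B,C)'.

Step 1: insert 50 -> lo=[50] hi=[] -> (len(lo)=1, len(hi)=0, max(lo)=50)
Step 2: insert 22 -> lo=[22] hi=[50] -> (len(lo)=1, len(hi)=1, max(lo)=22)
Step 3: insert 5 -> lo=[5, 22] hi=[50] -> (len(lo)=2, len(hi)=1, max(lo)=22)
Step 4: insert 27 -> lo=[5, 22] hi=[27, 50] -> (len(lo)=2, len(hi)=2, max(lo)=22)
Step 5: insert 5 -> lo=[5, 5, 22] hi=[27, 50] -> (len(lo)=3, len(hi)=2, max(lo)=22)
Step 6: insert 23 -> lo=[5, 5, 22] hi=[23, 27, 50] -> (len(lo)=3, len(hi)=3, max(lo)=22)
Step 7: insert 3 -> lo=[3, 5, 5, 22] hi=[23, 27, 50] -> (len(lo)=4, len(hi)=3, max(lo)=22)
Step 8: insert 7 -> lo=[3, 5, 5, 7] hi=[22, 23, 27, 50] -> (len(lo)=4, len(hi)=4, max(lo)=7)
Step 9: insert 39 -> lo=[3, 5, 5, 7, 22] hi=[23, 27, 39, 50] -> (len(lo)=5, len(hi)=4, max(lo)=22)
Step 10: insert 20 -> lo=[3, 5, 5, 7, 20] hi=[22, 23, 27, 39, 50] -> (len(lo)=5, len(hi)=5, max(lo)=20)

Answer: (1,0,50) (1,1,22) (2,1,22) (2,2,22) (3,2,22) (3,3,22) (4,3,22) (4,4,7) (5,4,22) (5,5,20)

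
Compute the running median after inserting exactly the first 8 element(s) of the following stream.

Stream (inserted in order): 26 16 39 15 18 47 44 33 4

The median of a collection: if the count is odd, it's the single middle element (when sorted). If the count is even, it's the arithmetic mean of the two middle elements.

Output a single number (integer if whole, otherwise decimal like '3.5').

Step 1: insert 26 -> lo=[26] (size 1, max 26) hi=[] (size 0) -> median=26
Step 2: insert 16 -> lo=[16] (size 1, max 16) hi=[26] (size 1, min 26) -> median=21
Step 3: insert 39 -> lo=[16, 26] (size 2, max 26) hi=[39] (size 1, min 39) -> median=26
Step 4: insert 15 -> lo=[15, 16] (size 2, max 16) hi=[26, 39] (size 2, min 26) -> median=21
Step 5: insert 18 -> lo=[15, 16, 18] (size 3, max 18) hi=[26, 39] (size 2, min 26) -> median=18
Step 6: insert 47 -> lo=[15, 16, 18] (size 3, max 18) hi=[26, 39, 47] (size 3, min 26) -> median=22
Step 7: insert 44 -> lo=[15, 16, 18, 26] (size 4, max 26) hi=[39, 44, 47] (size 3, min 39) -> median=26
Step 8: insert 33 -> lo=[15, 16, 18, 26] (size 4, max 26) hi=[33, 39, 44, 47] (size 4, min 33) -> median=29.5

Answer: 29.5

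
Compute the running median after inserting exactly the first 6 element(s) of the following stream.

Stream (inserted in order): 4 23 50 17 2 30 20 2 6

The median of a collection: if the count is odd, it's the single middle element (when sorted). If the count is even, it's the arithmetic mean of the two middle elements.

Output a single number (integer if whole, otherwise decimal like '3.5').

Step 1: insert 4 -> lo=[4] (size 1, max 4) hi=[] (size 0) -> median=4
Step 2: insert 23 -> lo=[4] (size 1, max 4) hi=[23] (size 1, min 23) -> median=13.5
Step 3: insert 50 -> lo=[4, 23] (size 2, max 23) hi=[50] (size 1, min 50) -> median=23
Step 4: insert 17 -> lo=[4, 17] (size 2, max 17) hi=[23, 50] (size 2, min 23) -> median=20
Step 5: insert 2 -> lo=[2, 4, 17] (size 3, max 17) hi=[23, 50] (size 2, min 23) -> median=17
Step 6: insert 30 -> lo=[2, 4, 17] (size 3, max 17) hi=[23, 30, 50] (size 3, min 23) -> median=20

Answer: 20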